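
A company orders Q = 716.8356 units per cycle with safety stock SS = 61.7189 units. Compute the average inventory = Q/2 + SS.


Q/2 = 358.4178
Avg = 358.4178 + 61.7189 = 420.1367

420.1367 units


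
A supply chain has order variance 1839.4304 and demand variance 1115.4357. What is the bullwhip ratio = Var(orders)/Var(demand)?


BW = 1839.4304 / 1115.4357 = 1.6491

1.6491


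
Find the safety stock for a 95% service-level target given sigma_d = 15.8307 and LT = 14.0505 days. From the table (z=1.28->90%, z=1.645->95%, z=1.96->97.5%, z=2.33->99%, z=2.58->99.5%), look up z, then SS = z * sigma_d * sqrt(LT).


From the table, SL = 95% corresponds to z = 1.645
sqrt(LT) = sqrt(14.0505) = 3.7484
SS = 1.645 * 15.8307 * 3.7484 = 97.6140

97.6140 units


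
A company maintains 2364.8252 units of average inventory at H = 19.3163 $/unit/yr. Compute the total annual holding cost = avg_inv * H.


Cost = 2364.8252 * 19.3163 = 45679.6730

45679.6730 $/yr


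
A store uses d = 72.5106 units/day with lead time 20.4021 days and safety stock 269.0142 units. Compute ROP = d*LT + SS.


d*LT = 72.5106 * 20.4021 = 1479.3685
ROP = 1479.3685 + 269.0142 = 1748.3827

1748.3827 units


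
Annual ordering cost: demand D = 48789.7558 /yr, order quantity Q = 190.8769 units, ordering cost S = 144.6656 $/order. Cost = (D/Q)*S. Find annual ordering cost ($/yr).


Number of orders = D/Q = 255.6085
Cost = 255.6085 * 144.6656 = 36977.7553

36977.7553 $/yr


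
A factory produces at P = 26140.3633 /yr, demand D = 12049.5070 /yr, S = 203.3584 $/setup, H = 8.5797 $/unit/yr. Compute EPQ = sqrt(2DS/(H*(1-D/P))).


1 - D/P = 1 - 0.4610 = 0.5390
H*(1-D/P) = 4.6249
2DS = 4900736.9286
EPQ = sqrt(1059652.6314) = 1029.3943

1029.3943 units


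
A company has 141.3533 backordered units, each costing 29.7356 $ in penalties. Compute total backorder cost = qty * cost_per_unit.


Total = 141.3533 * 29.7356 = 4203.2252

4203.2252 $


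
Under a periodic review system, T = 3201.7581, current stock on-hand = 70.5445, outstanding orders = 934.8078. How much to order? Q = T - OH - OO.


Inventory position = OH + OO = 70.5445 + 934.8078 = 1005.3523
Q = 3201.7581 - 1005.3523 = 2196.4058

2196.4058 units


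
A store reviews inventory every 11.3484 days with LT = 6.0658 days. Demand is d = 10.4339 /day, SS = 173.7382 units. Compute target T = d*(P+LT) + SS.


P + LT = 17.4142
d*(P+LT) = 10.4339 * 17.4142 = 181.6980
T = 181.6980 + 173.7382 = 355.4362

355.4362 units


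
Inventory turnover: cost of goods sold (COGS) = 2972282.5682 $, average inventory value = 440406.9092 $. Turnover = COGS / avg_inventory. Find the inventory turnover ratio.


Turnover = 2972282.5682 / 440406.9092 = 6.7489

6.7489


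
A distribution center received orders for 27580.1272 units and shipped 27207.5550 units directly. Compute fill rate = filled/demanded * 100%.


FR = 27207.5550 / 27580.1272 * 100 = 98.6491

98.6491%


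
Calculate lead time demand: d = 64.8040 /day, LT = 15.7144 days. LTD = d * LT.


LTD = 64.8040 * 15.7144 = 1018.3560

1018.3560 units


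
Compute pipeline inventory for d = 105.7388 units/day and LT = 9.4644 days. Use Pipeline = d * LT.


Pipeline = 105.7388 * 9.4644 = 1000.7543

1000.7543 units


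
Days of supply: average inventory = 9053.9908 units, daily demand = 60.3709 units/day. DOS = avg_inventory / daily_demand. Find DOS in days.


DOS = 9053.9908 / 60.3709 = 149.9728

149.9728 days


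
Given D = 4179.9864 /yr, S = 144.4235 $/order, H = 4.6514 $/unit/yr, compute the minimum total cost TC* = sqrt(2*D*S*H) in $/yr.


2*D*S*H = 5615991.1995
TC* = sqrt(5615991.1995) = 2369.8083

2369.8083 $/yr


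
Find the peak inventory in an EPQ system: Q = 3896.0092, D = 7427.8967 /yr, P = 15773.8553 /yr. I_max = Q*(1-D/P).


D/P = 0.4709
1 - D/P = 0.5291
I_max = 3896.0092 * 0.5291 = 2061.3814

2061.3814 units


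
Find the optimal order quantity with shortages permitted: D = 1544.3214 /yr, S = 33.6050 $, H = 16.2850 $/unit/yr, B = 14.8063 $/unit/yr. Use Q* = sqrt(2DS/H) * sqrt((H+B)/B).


sqrt(2DS/H) = 79.8347
sqrt((H+B)/B) = 1.4491
Q* = 79.8347 * 1.4491 = 115.6879

115.6879 units


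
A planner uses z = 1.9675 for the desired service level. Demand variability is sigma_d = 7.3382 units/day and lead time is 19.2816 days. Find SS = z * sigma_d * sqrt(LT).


sqrt(LT) = sqrt(19.2816) = 4.3911
SS = 1.9675 * 7.3382 * 4.3911 = 63.3980

63.3980 units


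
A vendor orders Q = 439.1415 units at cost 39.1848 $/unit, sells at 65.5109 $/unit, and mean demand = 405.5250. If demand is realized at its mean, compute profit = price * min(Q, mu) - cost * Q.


Sales at mu = min(439.1415, 405.5250) = 405.5250
Revenue = 65.5109 * 405.5250 = 26566.3077
Total cost = 39.1848 * 439.1415 = 17207.6718
Profit = 26566.3077 - 17207.6718 = 9358.6359

9358.6359 $


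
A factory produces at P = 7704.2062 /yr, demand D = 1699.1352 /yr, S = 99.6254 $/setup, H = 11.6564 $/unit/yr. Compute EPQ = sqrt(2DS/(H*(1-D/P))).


1 - D/P = 1 - 0.2205 = 0.7795
H*(1-D/P) = 9.0856
2DS = 338554.0479
EPQ = sqrt(37262.6142) = 193.0353

193.0353 units


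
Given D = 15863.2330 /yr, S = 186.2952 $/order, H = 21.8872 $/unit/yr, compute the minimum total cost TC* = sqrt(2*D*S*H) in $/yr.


2*D*S*H = 129364040.1493
TC* = sqrt(129364040.1493) = 11373.8314

11373.8314 $/yr


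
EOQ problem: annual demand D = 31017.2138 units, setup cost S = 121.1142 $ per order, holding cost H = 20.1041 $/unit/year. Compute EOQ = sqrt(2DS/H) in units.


2*D*S = 2 * 31017.2138 * 121.1142 = 7513250.0712
2*D*S/H = 373717.3050
EOQ = sqrt(373717.3050) = 611.3242

611.3242 units


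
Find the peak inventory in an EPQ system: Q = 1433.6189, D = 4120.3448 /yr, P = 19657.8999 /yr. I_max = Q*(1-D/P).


D/P = 0.2096
1 - D/P = 0.7904
I_max = 1433.6189 * 0.7904 = 1133.1288

1133.1288 units


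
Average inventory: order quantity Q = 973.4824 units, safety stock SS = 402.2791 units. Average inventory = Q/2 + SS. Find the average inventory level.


Q/2 = 486.7412
Avg = 486.7412 + 402.2791 = 889.0203

889.0203 units


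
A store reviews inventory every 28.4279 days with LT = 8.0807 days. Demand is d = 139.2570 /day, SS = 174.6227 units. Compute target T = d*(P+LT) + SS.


P + LT = 36.5086
d*(P+LT) = 139.2570 * 36.5086 = 5084.0781
T = 5084.0781 + 174.6227 = 5258.7008

5258.7008 units


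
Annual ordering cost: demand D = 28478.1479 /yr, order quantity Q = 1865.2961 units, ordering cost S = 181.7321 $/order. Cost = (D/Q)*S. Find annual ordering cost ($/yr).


Number of orders = D/Q = 15.2674
Cost = 15.2674 * 181.7321 = 2774.5695

2774.5695 $/yr


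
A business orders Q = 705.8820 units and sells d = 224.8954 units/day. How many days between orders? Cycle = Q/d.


Cycle = 705.8820 / 224.8954 = 3.1387

3.1387 days


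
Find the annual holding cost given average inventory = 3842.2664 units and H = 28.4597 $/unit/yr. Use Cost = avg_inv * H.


Cost = 3842.2664 * 28.4597 = 109349.7491

109349.7491 $/yr


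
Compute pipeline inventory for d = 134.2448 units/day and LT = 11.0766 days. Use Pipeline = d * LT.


Pipeline = 134.2448 * 11.0766 = 1486.9760

1486.9760 units


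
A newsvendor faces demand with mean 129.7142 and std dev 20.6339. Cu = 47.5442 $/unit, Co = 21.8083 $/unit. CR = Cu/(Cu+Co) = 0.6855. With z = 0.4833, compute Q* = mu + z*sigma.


CR = Cu/(Cu+Co) = 47.5442/(47.5442+21.8083) = 0.6855
z = 0.4833
Q* = 129.7142 + 0.4833 * 20.6339 = 139.6866

139.6866 units


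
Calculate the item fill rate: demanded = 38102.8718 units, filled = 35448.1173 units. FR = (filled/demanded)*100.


FR = 35448.1173 / 38102.8718 * 100 = 93.0327

93.0327%


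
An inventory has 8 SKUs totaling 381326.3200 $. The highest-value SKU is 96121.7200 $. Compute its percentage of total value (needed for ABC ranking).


Top item = 96121.7200
Total = 381326.3200
Percentage = 96121.7200 / 381326.3200 * 100 = 25.2072

25.2072%


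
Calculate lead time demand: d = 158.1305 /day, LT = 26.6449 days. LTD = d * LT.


LTD = 158.1305 * 26.6449 = 4213.3714

4213.3714 units


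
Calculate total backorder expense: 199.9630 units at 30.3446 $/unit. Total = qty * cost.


Total = 199.9630 * 30.3446 = 6067.7972

6067.7972 $


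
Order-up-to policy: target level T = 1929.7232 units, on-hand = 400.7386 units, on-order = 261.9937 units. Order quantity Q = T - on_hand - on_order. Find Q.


Inventory position = OH + OO = 400.7386 + 261.9937 = 662.7323
Q = 1929.7232 - 662.7323 = 1266.9909

1266.9909 units


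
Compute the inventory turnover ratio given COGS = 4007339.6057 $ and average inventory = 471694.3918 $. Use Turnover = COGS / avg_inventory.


Turnover = 4007339.6057 / 471694.3918 = 8.4956

8.4956


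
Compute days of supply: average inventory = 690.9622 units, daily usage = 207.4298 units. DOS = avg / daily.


DOS = 690.9622 / 207.4298 = 3.3311

3.3311 days


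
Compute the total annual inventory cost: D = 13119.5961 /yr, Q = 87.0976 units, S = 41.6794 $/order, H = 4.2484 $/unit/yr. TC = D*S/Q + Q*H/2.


Ordering cost = D*S/Q = 6278.2085
Holding cost = Q*H/2 = 185.0127
TC = 6278.2085 + 185.0127 = 6463.2212

6463.2212 $/yr


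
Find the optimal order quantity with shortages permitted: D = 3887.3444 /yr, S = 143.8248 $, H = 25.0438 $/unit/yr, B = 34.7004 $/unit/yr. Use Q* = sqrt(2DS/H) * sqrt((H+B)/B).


sqrt(2DS/H) = 211.3043
sqrt((H+B)/B) = 1.3121
Q* = 211.3043 * 1.3121 = 277.2611

277.2611 units


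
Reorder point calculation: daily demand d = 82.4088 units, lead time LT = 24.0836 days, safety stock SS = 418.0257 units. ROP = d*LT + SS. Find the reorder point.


d*LT = 82.4088 * 24.0836 = 1984.7006
ROP = 1984.7006 + 418.0257 = 2402.7263

2402.7263 units


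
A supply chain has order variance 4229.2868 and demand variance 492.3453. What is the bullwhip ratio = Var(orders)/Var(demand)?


BW = 4229.2868 / 492.3453 = 8.5901

8.5901


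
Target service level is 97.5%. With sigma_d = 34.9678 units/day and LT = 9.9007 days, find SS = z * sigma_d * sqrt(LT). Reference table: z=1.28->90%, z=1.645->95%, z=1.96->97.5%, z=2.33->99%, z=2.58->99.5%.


From the table, SL = 97.5% corresponds to z = 1.96
sqrt(LT) = sqrt(9.9007) = 3.1465
SS = 1.96 * 34.9678 * 3.1465 = 215.6539

215.6539 units


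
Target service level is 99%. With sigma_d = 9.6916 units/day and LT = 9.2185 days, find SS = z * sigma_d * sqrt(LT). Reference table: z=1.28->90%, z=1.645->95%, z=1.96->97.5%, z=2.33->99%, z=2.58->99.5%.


From the table, SL = 99% corresponds to z = 2.33
sqrt(LT) = sqrt(9.2185) = 3.0362
SS = 2.33 * 9.6916 * 3.0362 = 68.5617

68.5617 units


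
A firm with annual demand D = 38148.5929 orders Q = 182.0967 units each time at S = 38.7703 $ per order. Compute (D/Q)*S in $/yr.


Number of orders = D/Q = 209.4963
Cost = 209.4963 * 38.7703 = 8122.2361

8122.2361 $/yr


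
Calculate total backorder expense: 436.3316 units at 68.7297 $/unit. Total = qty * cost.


Total = 436.3316 * 68.7297 = 29988.9400

29988.9400 $


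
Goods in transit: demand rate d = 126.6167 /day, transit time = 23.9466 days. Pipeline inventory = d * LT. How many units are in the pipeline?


Pipeline = 126.6167 * 23.9466 = 3032.0395

3032.0395 units


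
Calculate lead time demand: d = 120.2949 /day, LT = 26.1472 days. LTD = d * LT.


LTD = 120.2949 * 26.1472 = 3145.3748

3145.3748 units


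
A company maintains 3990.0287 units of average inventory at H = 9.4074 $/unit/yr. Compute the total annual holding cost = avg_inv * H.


Cost = 3990.0287 * 9.4074 = 37535.7960

37535.7960 $/yr


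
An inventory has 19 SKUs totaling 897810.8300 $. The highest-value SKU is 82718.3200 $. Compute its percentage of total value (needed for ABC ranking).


Top item = 82718.3200
Total = 897810.8300
Percentage = 82718.3200 / 897810.8300 * 100 = 9.2133

9.2133%


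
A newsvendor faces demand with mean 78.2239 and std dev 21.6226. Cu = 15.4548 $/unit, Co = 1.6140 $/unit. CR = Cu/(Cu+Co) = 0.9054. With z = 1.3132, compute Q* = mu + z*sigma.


CR = Cu/(Cu+Co) = 15.4548/(15.4548+1.6140) = 0.9054
z = 1.3132
Q* = 78.2239 + 1.3132 * 21.6226 = 106.6187

106.6187 units


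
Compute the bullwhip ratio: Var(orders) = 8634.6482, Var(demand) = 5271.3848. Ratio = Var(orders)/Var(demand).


BW = 8634.6482 / 5271.3848 = 1.6380

1.6380


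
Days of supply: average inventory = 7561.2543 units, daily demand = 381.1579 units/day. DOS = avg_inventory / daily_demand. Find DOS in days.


DOS = 7561.2543 / 381.1579 = 19.8376

19.8376 days


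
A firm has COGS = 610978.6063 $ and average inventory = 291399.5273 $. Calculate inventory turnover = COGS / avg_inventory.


Turnover = 610978.6063 / 291399.5273 = 2.0967

2.0967


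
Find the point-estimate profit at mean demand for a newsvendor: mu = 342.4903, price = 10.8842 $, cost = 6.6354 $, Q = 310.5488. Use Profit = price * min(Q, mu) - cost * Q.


Sales at mu = min(310.5488, 342.4903) = 310.5488
Revenue = 10.8842 * 310.5488 = 3380.0752
Total cost = 6.6354 * 310.5488 = 2060.6155
Profit = 3380.0752 - 2060.6155 = 1319.4597

1319.4597 $


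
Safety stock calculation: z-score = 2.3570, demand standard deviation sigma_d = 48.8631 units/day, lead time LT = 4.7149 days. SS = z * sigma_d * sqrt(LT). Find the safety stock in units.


sqrt(LT) = sqrt(4.7149) = 2.1714
SS = 2.3570 * 48.8631 * 2.1714 = 250.0788

250.0788 units


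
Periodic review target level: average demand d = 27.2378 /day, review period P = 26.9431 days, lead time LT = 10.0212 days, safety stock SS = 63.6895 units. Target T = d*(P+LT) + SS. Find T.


P + LT = 36.9643
d*(P+LT) = 27.2378 * 36.9643 = 1006.8262
T = 1006.8262 + 63.6895 = 1070.5157

1070.5157 units


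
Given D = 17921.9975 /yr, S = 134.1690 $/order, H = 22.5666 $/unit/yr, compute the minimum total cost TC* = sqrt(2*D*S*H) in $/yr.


2*D*S*H = 108526231.3035
TC* = sqrt(108526231.3035) = 10417.5924

10417.5924 $/yr


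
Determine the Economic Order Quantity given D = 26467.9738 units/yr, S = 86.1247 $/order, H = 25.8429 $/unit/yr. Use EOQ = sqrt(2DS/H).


2*D*S = 2 * 26467.9738 * 86.1247 = 4559092.6063
2*D*S/H = 176415.6734
EOQ = sqrt(176415.6734) = 420.0187

420.0187 units


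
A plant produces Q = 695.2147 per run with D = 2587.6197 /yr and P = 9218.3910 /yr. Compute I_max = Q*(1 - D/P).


D/P = 0.2807
1 - D/P = 0.7193
I_max = 695.2147 * 0.7193 = 500.0666

500.0666 units


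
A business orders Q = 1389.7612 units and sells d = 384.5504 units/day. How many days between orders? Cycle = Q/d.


Cycle = 1389.7612 / 384.5504 = 3.6140

3.6140 days


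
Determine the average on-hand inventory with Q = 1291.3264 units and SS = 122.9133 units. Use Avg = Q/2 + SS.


Q/2 = 645.6632
Avg = 645.6632 + 122.9133 = 768.5765

768.5765 units


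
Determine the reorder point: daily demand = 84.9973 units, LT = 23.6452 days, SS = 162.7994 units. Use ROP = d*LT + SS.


d*LT = 84.9973 * 23.6452 = 2009.7782
ROP = 2009.7782 + 162.7994 = 2172.5776

2172.5776 units


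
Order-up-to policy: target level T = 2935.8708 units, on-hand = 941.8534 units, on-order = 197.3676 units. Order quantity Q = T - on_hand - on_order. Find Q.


Inventory position = OH + OO = 941.8534 + 197.3676 = 1139.2210
Q = 2935.8708 - 1139.2210 = 1796.6498

1796.6498 units


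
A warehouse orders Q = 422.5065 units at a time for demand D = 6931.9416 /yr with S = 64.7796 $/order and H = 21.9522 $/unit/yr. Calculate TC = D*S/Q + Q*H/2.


Ordering cost = D*S/Q = 1062.8201
Holding cost = Q*H/2 = 4637.4736
TC = 1062.8201 + 4637.4736 = 5700.2937

5700.2937 $/yr


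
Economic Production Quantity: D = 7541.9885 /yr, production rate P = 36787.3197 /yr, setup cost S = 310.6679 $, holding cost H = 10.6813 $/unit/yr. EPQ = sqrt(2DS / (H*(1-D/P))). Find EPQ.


1 - D/P = 1 - 0.2050 = 0.7950
H*(1-D/P) = 8.4915
2DS = 4686107.4582
EPQ = sqrt(551861.0371) = 742.8735

742.8735 units


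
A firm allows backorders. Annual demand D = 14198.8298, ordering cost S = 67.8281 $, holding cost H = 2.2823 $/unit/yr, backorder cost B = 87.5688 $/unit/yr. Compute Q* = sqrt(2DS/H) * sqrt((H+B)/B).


sqrt(2DS/H) = 918.6704
sqrt((H+B)/B) = 1.0129
Q* = 918.6704 * 1.0129 = 930.5650

930.5650 units


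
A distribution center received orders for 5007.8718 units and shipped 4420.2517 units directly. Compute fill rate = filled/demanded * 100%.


FR = 4420.2517 / 5007.8718 * 100 = 88.2661

88.2661%


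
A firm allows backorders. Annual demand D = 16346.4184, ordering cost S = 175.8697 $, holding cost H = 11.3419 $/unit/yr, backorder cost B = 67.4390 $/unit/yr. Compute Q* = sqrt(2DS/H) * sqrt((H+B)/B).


sqrt(2DS/H) = 711.9982
sqrt((H+B)/B) = 1.0808
Q* = 711.9982 * 1.0808 = 769.5446

769.5446 units


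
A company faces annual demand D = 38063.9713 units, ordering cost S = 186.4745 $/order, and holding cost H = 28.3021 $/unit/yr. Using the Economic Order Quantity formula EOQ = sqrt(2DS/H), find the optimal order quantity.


2*D*S = 2 * 38063.9713 * 186.4745 = 14195920.0324
2*D*S/H = 501585.3959
EOQ = sqrt(501585.3959) = 708.2269

708.2269 units


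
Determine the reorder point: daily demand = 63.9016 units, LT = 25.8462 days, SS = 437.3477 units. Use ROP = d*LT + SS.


d*LT = 63.9016 * 25.8462 = 1651.6135
ROP = 1651.6135 + 437.3477 = 2088.9612

2088.9612 units


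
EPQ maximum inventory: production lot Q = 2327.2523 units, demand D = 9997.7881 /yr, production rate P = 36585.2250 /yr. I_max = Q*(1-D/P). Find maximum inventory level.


D/P = 0.2733
1 - D/P = 0.7267
I_max = 2327.2523 * 0.7267 = 1691.2749

1691.2749 units


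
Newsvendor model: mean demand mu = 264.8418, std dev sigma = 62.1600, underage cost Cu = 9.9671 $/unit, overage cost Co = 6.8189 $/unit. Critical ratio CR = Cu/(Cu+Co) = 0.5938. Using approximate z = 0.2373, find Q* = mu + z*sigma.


CR = Cu/(Cu+Co) = 9.9671/(9.9671+6.8189) = 0.5938
z = 0.2373
Q* = 264.8418 + 0.2373 * 62.1600 = 279.5924

279.5924 units


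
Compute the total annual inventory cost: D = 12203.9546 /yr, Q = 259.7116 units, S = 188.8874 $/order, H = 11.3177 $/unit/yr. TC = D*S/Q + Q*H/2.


Ordering cost = D*S/Q = 8875.8964
Holding cost = Q*H/2 = 1469.6690
TC = 8875.8964 + 1469.6690 = 10345.5654

10345.5654 $/yr


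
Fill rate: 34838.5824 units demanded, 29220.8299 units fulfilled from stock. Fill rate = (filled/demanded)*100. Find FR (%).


FR = 29220.8299 / 34838.5824 * 100 = 83.8749

83.8749%


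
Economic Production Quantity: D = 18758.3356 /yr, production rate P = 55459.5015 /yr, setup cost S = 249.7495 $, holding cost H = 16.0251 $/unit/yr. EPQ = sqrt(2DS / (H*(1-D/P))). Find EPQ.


1 - D/P = 1 - 0.3382 = 0.6618
H*(1-D/P) = 10.6049
2DS = 9369769.8739
EPQ = sqrt(883536.0555) = 939.9660

939.9660 units


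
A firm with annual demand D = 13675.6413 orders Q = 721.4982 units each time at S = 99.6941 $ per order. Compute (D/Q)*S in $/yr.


Number of orders = D/Q = 18.9545
Cost = 18.9545 * 99.6941 = 1889.6523

1889.6523 $/yr


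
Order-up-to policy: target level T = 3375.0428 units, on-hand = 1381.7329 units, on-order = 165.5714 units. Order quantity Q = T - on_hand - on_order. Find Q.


Inventory position = OH + OO = 1381.7329 + 165.5714 = 1547.3043
Q = 3375.0428 - 1547.3043 = 1827.7385

1827.7385 units


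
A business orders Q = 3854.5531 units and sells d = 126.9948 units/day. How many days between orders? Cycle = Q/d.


Cycle = 3854.5531 / 126.9948 = 30.3521

30.3521 days


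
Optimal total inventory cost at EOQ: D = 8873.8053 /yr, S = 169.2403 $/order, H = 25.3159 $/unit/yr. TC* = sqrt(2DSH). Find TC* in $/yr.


2*D*S*H = 76039114.2523
TC* = sqrt(76039114.2523) = 8720.0410

8720.0410 $/yr


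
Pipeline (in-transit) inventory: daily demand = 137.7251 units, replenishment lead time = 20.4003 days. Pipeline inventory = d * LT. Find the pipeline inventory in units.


Pipeline = 137.7251 * 20.4003 = 2809.6334

2809.6334 units


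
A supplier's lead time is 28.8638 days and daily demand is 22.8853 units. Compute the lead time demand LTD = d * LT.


LTD = 22.8853 * 28.8638 = 660.5567

660.5567 units


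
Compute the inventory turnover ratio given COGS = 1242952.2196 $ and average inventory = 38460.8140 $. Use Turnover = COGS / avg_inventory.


Turnover = 1242952.2196 / 38460.8140 = 32.3174

32.3174


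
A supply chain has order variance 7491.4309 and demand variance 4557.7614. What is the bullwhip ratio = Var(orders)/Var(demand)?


BW = 7491.4309 / 4557.7614 = 1.6437

1.6437


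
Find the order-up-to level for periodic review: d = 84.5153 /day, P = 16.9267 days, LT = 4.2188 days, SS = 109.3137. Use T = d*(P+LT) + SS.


P + LT = 21.1455
d*(P+LT) = 84.5153 * 21.1455 = 1787.1183
T = 1787.1183 + 109.3137 = 1896.4320

1896.4320 units


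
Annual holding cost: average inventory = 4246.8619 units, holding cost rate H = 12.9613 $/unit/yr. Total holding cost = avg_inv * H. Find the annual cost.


Cost = 4246.8619 * 12.9613 = 55044.8511

55044.8511 $/yr


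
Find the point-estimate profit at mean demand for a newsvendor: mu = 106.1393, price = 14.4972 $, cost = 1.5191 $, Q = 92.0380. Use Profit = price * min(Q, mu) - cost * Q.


Sales at mu = min(92.0380, 106.1393) = 92.0380
Revenue = 14.4972 * 92.0380 = 1334.2933
Total cost = 1.5191 * 92.0380 = 139.8149
Profit = 1334.2933 - 139.8149 = 1194.4784

1194.4784 $


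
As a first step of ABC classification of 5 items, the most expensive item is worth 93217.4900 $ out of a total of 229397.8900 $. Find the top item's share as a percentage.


Top item = 93217.4900
Total = 229397.8900
Percentage = 93217.4900 / 229397.8900 * 100 = 40.6357

40.6357%


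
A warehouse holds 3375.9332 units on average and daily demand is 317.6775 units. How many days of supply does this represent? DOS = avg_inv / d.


DOS = 3375.9332 / 317.6775 = 10.6269

10.6269 days


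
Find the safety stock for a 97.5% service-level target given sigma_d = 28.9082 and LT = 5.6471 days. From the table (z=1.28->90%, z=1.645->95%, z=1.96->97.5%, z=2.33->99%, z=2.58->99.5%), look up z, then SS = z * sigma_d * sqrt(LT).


From the table, SL = 97.5% corresponds to z = 1.96
sqrt(LT) = sqrt(5.6471) = 2.3764
SS = 1.96 * 28.9082 * 2.3764 = 134.6449

134.6449 units


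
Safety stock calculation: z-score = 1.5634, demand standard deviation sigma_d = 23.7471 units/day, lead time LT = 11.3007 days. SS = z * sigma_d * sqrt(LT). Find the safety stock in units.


sqrt(LT) = sqrt(11.3007) = 3.3617
SS = 1.5634 * 23.7471 * 3.3617 = 124.8054

124.8054 units


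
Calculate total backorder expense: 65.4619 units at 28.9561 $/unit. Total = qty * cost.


Total = 65.4619 * 28.9561 = 1895.5213

1895.5213 $


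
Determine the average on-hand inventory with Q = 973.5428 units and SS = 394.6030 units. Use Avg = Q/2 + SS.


Q/2 = 486.7714
Avg = 486.7714 + 394.6030 = 881.3744

881.3744 units


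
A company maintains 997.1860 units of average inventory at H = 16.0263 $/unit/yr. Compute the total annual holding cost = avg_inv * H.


Cost = 997.1860 * 16.0263 = 15981.2020

15981.2020 $/yr


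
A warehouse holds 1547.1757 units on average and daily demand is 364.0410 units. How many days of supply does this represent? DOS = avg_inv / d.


DOS = 1547.1757 / 364.0410 = 4.2500

4.2500 days


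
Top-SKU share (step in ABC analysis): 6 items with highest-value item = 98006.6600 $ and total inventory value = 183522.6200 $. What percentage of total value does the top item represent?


Top item = 98006.6600
Total = 183522.6200
Percentage = 98006.6600 / 183522.6200 * 100 = 53.4030

53.4030%


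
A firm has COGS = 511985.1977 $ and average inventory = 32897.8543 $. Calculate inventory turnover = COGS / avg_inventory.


Turnover = 511985.1977 / 32897.8543 = 15.5629

15.5629


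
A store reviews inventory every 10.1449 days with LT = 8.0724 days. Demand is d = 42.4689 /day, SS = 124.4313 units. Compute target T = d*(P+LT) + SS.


P + LT = 18.2173
d*(P+LT) = 42.4689 * 18.2173 = 773.6687
T = 773.6687 + 124.4313 = 898.1000

898.1000 units


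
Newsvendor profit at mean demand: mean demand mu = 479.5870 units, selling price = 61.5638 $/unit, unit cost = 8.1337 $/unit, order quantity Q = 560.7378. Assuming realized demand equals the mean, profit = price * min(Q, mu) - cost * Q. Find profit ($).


Sales at mu = min(560.7378, 479.5870) = 479.5870
Revenue = 61.5638 * 479.5870 = 29525.1982
Total cost = 8.1337 * 560.7378 = 4560.8730
Profit = 29525.1982 - 4560.8730 = 24964.3251

24964.3251 $


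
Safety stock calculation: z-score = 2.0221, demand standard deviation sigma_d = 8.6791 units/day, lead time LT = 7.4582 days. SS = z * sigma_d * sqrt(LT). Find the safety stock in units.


sqrt(LT) = sqrt(7.4582) = 2.7310
SS = 2.0221 * 8.6791 * 2.7310 = 47.9286

47.9286 units


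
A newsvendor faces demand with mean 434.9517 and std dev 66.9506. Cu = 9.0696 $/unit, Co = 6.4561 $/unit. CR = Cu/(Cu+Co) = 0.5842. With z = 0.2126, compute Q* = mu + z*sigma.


CR = Cu/(Cu+Co) = 9.0696/(9.0696+6.4561) = 0.5842
z = 0.2126
Q* = 434.9517 + 0.2126 * 66.9506 = 449.1854

449.1854 units


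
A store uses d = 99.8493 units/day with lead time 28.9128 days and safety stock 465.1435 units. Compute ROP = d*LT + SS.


d*LT = 99.8493 * 28.9128 = 2886.9228
ROP = 2886.9228 + 465.1435 = 3352.0663

3352.0663 units


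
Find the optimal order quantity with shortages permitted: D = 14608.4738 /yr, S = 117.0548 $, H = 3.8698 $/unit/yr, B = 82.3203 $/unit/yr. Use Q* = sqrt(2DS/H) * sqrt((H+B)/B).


sqrt(2DS/H) = 940.0864
sqrt((H+B)/B) = 1.0232
Q* = 940.0864 * 1.0232 = 961.9289

961.9289 units


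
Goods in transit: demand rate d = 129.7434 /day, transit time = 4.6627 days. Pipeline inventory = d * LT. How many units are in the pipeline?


Pipeline = 129.7434 * 4.6627 = 604.9546

604.9546 units


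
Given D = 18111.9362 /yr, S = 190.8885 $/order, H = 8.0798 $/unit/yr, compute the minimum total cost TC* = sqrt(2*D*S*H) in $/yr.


2*D*S*H = 55869560.0422
TC* = sqrt(55869560.0422) = 7474.5943

7474.5943 $/yr


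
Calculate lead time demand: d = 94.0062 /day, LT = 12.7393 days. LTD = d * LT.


LTD = 94.0062 * 12.7393 = 1197.5732

1197.5732 units


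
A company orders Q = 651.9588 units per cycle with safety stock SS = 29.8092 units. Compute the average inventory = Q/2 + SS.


Q/2 = 325.9794
Avg = 325.9794 + 29.8092 = 355.7886

355.7886 units


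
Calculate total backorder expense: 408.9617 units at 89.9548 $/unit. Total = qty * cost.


Total = 408.9617 * 89.9548 = 36788.0679

36788.0679 $


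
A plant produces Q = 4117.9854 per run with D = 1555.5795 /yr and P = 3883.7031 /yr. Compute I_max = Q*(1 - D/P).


D/P = 0.4005
1 - D/P = 0.5995
I_max = 4117.9854 * 0.5995 = 2468.5664

2468.5664 units


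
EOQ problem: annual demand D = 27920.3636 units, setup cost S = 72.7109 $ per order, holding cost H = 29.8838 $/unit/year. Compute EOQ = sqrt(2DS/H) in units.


2*D*S = 2 * 27920.3636 * 72.7109 = 4060229.5314
2*D*S/H = 135867.2435
EOQ = sqrt(135867.2435) = 368.6017

368.6017 units


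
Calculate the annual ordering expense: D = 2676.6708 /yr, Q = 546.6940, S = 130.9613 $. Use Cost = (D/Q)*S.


Number of orders = D/Q = 4.8961
Cost = 4.8961 * 130.9613 = 641.2002

641.2002 $/yr


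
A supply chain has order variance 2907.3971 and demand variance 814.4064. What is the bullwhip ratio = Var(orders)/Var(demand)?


BW = 2907.3971 / 814.4064 = 3.5700

3.5700


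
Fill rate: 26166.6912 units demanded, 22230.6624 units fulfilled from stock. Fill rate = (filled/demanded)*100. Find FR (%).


FR = 22230.6624 / 26166.6912 * 100 = 84.9579

84.9579%


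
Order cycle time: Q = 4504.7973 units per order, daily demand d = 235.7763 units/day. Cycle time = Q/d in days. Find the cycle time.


Cycle = 4504.7973 / 235.7763 = 19.1062

19.1062 days


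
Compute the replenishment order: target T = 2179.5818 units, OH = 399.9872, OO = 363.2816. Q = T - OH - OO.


Inventory position = OH + OO = 399.9872 + 363.2816 = 763.2688
Q = 2179.5818 - 763.2688 = 1416.3130

1416.3130 units


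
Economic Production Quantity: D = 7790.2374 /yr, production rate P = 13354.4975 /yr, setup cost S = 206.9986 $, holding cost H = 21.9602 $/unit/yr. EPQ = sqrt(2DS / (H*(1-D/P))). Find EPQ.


1 - D/P = 1 - 0.5833 = 0.4167
H*(1-D/P) = 9.1499
2DS = 3225136.4709
EPQ = sqrt(352477.9335) = 593.6985

593.6985 units


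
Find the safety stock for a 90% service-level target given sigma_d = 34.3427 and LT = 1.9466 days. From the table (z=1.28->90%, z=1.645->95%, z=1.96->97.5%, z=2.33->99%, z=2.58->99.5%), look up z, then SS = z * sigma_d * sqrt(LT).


From the table, SL = 90% corresponds to z = 1.28
sqrt(LT) = sqrt(1.9466) = 1.3952
SS = 1.28 * 34.3427 * 1.3952 = 61.3314

61.3314 units


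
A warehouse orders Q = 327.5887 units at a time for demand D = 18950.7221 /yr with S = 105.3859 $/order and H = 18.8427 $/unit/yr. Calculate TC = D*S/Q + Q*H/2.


Ordering cost = D*S/Q = 6096.4829
Holding cost = Q*H/2 = 3086.3278
TC = 6096.4829 + 3086.3278 = 9182.8107

9182.8107 $/yr


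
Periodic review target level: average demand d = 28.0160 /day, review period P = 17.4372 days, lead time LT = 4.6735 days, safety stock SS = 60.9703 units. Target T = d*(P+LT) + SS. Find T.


P + LT = 22.1107
d*(P+LT) = 28.0160 * 22.1107 = 619.4534
T = 619.4534 + 60.9703 = 680.4237

680.4237 units


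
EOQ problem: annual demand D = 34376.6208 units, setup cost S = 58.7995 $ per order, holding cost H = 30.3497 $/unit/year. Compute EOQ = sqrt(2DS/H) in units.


2*D*S = 2 * 34376.6208 * 58.7995 = 4042656.2295
2*D*S/H = 133202.5104
EOQ = sqrt(133202.5104) = 364.9692

364.9692 units


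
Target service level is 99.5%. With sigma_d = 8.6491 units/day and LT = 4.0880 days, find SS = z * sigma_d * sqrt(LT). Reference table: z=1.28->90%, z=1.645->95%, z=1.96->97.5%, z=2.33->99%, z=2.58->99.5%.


From the table, SL = 99.5% corresponds to z = 2.58
sqrt(LT) = sqrt(4.0880) = 2.0219
SS = 2.58 * 8.6491 * 2.0219 = 45.1176

45.1176 units


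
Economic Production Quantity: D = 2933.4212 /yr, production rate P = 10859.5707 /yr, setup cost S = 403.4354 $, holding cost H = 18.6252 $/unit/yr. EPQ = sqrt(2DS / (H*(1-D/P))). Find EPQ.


1 - D/P = 1 - 0.2701 = 0.7299
H*(1-D/P) = 13.5941
2DS = 2366891.9104
EPQ = sqrt(174111.6687) = 417.2669

417.2669 units


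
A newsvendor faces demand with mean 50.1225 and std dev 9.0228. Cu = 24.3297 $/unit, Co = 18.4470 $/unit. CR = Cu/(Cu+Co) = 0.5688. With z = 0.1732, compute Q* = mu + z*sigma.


CR = Cu/(Cu+Co) = 24.3297/(24.3297+18.4470) = 0.5688
z = 0.1732
Q* = 50.1225 + 0.1732 * 9.0228 = 51.6852

51.6852 units


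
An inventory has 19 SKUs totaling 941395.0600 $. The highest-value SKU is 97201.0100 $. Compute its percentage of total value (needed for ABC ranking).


Top item = 97201.0100
Total = 941395.0600
Percentage = 97201.0100 / 941395.0600 * 100 = 10.3252

10.3252%


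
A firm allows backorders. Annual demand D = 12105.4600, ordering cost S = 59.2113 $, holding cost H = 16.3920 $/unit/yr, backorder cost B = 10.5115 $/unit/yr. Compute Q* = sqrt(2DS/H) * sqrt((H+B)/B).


sqrt(2DS/H) = 295.7277
sqrt((H+B)/B) = 1.5998
Q* = 295.7277 * 1.5998 = 473.1121

473.1121 units


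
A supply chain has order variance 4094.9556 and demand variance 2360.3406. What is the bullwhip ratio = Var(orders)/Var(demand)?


BW = 4094.9556 / 2360.3406 = 1.7349

1.7349


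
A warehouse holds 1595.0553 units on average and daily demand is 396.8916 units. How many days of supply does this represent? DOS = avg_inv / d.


DOS = 1595.0553 / 396.8916 = 4.0189

4.0189 days


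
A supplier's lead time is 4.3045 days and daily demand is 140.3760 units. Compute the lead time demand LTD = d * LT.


LTD = 140.3760 * 4.3045 = 604.2485

604.2485 units


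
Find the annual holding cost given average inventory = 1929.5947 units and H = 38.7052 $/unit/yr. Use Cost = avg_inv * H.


Cost = 1929.5947 * 38.7052 = 74685.3488

74685.3488 $/yr


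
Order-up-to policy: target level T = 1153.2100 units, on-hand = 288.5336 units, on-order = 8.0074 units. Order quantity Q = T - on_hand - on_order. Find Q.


Inventory position = OH + OO = 288.5336 + 8.0074 = 296.5410
Q = 1153.2100 - 296.5410 = 856.6690

856.6690 units


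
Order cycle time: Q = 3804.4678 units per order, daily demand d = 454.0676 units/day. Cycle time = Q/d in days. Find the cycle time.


Cycle = 3804.4678 / 454.0676 = 8.3786

8.3786 days


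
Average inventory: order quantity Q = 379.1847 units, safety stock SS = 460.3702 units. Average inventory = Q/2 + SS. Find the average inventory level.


Q/2 = 189.5924
Avg = 189.5924 + 460.3702 = 649.9625

649.9625 units


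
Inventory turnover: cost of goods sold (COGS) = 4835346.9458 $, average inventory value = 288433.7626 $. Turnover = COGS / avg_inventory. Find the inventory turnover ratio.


Turnover = 4835346.9458 / 288433.7626 = 16.7642

16.7642


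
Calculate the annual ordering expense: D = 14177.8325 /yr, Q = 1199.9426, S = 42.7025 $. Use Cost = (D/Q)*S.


Number of orders = D/Q = 11.8154
Cost = 11.8154 * 42.7025 = 504.5482

504.5482 $/yr


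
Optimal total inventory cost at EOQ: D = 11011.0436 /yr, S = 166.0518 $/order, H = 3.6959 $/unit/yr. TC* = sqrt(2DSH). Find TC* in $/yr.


2*D*S*H = 13515193.8019
TC* = sqrt(13515193.8019) = 3676.3016

3676.3016 $/yr


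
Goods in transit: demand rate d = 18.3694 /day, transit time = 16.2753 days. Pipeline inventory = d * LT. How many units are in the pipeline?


Pipeline = 18.3694 * 16.2753 = 298.9675

298.9675 units


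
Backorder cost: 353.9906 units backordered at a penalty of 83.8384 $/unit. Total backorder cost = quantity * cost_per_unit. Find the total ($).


Total = 353.9906 * 83.8384 = 29678.0055

29678.0055 $


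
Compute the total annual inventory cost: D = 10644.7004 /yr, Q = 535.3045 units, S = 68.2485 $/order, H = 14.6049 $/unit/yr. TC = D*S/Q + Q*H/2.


Ordering cost = D*S/Q = 1357.1431
Holding cost = Q*H/2 = 3909.0343
TC = 1357.1431 + 3909.0343 = 5266.1775

5266.1775 $/yr


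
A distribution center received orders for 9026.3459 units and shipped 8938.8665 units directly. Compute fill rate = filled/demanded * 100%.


FR = 8938.8665 / 9026.3459 * 100 = 99.0308

99.0308%


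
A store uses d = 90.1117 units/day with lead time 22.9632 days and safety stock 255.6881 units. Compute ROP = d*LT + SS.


d*LT = 90.1117 * 22.9632 = 2069.2530
ROP = 2069.2530 + 255.6881 = 2324.9411

2324.9411 units


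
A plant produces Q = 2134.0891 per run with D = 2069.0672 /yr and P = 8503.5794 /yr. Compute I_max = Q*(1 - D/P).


D/P = 0.2433
1 - D/P = 0.7567
I_max = 2134.0891 * 0.7567 = 1614.8285

1614.8285 units


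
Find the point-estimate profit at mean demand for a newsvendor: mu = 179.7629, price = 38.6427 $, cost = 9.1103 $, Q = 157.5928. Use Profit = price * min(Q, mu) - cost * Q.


Sales at mu = min(157.5928, 179.7629) = 157.5928
Revenue = 38.6427 * 157.5928 = 6089.8113
Total cost = 9.1103 * 157.5928 = 1435.7177
Profit = 6089.8113 - 1435.7177 = 4654.0936

4654.0936 $


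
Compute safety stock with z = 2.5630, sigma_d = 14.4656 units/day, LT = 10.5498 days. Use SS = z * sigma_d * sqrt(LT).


sqrt(LT) = sqrt(10.5498) = 3.2480
SS = 2.5630 * 14.4656 * 3.2480 = 120.4224

120.4224 units


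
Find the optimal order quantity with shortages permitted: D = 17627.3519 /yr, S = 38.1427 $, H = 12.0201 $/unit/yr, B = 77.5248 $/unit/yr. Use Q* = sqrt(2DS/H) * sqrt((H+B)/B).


sqrt(2DS/H) = 334.4723
sqrt((H+B)/B) = 1.0747
Q* = 334.4723 * 1.0747 = 359.4681

359.4681 units


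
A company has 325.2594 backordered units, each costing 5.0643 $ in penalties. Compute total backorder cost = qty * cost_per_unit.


Total = 325.2594 * 5.0643 = 1647.2112

1647.2112 $


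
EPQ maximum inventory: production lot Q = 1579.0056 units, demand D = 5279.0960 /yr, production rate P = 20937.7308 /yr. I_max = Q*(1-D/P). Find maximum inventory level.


D/P = 0.2521
1 - D/P = 0.7479
I_max = 1579.0056 * 0.7479 = 1180.8859

1180.8859 units


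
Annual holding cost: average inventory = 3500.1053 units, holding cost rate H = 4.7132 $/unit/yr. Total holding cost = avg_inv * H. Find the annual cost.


Cost = 3500.1053 * 4.7132 = 16496.6963

16496.6963 $/yr


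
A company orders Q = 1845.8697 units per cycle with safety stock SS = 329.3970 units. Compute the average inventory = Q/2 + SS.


Q/2 = 922.9348
Avg = 922.9348 + 329.3970 = 1252.3319

1252.3319 units


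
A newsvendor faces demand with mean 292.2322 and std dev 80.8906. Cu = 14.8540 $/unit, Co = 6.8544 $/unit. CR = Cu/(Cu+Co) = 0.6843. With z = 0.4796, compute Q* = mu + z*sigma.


CR = Cu/(Cu+Co) = 14.8540/(14.8540+6.8544) = 0.6843
z = 0.4796
Q* = 292.2322 + 0.4796 * 80.8906 = 331.0273

331.0273 units


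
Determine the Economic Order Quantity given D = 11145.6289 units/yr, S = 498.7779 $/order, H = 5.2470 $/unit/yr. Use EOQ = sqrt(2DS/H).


2*D*S = 2 * 11145.6289 * 498.7779 = 11118386.7538
2*D*S/H = 2118998.8096
EOQ = sqrt(2118998.8096) = 1455.6781

1455.6781 units


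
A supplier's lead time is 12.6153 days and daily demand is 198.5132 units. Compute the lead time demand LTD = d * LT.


LTD = 198.5132 * 12.6153 = 2504.3036

2504.3036 units


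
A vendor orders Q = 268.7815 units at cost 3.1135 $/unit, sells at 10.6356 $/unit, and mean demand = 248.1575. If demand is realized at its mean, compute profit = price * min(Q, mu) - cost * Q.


Sales at mu = min(268.7815, 248.1575) = 248.1575
Revenue = 10.6356 * 248.1575 = 2639.3039
Total cost = 3.1135 * 268.7815 = 836.8512
Profit = 2639.3039 - 836.8512 = 1802.4527

1802.4527 $


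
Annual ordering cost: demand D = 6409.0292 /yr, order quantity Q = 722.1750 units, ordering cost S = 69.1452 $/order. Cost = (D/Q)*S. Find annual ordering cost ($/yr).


Number of orders = D/Q = 8.8746
Cost = 8.8746 * 69.1452 = 613.6374

613.6374 $/yr


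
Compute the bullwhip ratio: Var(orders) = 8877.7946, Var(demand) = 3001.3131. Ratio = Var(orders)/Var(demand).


BW = 8877.7946 / 3001.3131 = 2.9580

2.9580


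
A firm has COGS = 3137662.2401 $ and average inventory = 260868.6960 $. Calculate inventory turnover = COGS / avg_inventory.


Turnover = 3137662.2401 / 260868.6960 = 12.0277

12.0277


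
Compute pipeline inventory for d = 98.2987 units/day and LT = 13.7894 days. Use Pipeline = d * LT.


Pipeline = 98.2987 * 13.7894 = 1355.4801

1355.4801 units


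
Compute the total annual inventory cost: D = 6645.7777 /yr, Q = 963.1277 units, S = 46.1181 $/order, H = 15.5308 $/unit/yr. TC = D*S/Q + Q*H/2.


Ordering cost = D*S/Q = 318.2243
Holding cost = Q*H/2 = 7479.0718
TC = 318.2243 + 7479.0718 = 7797.2961

7797.2961 $/yr


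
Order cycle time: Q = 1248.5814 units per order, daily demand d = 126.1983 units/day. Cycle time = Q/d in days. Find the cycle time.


Cycle = 1248.5814 / 126.1983 = 9.8938

9.8938 days


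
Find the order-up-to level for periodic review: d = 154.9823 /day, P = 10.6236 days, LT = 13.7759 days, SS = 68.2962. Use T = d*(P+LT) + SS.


P + LT = 24.3995
d*(P+LT) = 154.9823 * 24.3995 = 3781.4906
T = 3781.4906 + 68.2962 = 3849.7868

3849.7868 units


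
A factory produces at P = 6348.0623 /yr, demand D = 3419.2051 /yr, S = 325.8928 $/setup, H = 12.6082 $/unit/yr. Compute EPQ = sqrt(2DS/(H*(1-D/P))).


1 - D/P = 1 - 0.5386 = 0.4614
H*(1-D/P) = 5.8171
2DS = 2228588.6476
EPQ = sqrt(383106.7529) = 618.9562

618.9562 units


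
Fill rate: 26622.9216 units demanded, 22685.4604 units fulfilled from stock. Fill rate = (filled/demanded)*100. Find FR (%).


FR = 22685.4604 / 26622.9216 * 100 = 85.2103

85.2103%


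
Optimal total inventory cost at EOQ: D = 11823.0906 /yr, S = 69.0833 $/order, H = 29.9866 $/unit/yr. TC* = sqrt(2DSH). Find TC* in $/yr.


2*D*S*H = 48984797.2373
TC* = sqrt(48984797.2373) = 6998.9140

6998.9140 $/yr
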